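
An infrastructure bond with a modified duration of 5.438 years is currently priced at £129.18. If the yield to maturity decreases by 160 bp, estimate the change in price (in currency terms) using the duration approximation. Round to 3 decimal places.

Duration approximation: ΔP/P ≈ -D_mod · Δy = -5.438 × (-0.016) = +0.087008.
ΔP ≈ 129.18 × (+0.087008) = +11.23969344.

+£11.240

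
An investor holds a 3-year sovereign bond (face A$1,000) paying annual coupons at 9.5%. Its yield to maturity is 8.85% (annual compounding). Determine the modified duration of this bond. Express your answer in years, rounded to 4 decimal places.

2.5259 years

Periodic yield y = 0.0885. First find Macaulay duration:
  t   CF        PV=CF/(1+0.0885)^t    t·PV
  1        95.00        87.2761        87.2761
  2        95.00        80.1801       160.3603
  3     1,095.00       849.0413     2,547.1239
  Σ                  1,016.4975     2,794.7602
P = 1,016.4975; Macaulay duration = 2,794.7602 / 1,016.4975 = 2.74940 years.
Modified duration = D_Mac / (1 + y) = 2.74940 / 1.0885 = 2.52586 years.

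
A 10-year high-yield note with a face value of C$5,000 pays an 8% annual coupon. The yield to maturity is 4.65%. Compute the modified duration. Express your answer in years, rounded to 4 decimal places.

7.2389 years

Periodic yield y = 0.0465. First find Macaulay duration:
  t   CF        PV=CF/(1+0.0465)^t    t·PV
  1       400.00       382.2265       382.2265
  2       400.00       365.2427       730.4854
  3       400.00       349.0136     1,047.0407
  4       400.00       333.5055     1,334.0222
  5       400.00       318.6866     1,593.4331
  6       400.00       304.5262     1,827.1569
  7       400.00       290.9949     2,036.9642
  8       400.00       278.0649     2,224.5190
  9       400.00       265.7094     2,391.3845
  10    5,400.00     3,427.6892    34,276.8918
  Σ                  6,315.6594    47,844.1242
P = 6,315.6594; Macaulay duration = 47,844.1242 / 6,315.6594 = 7.57548 years.
Modified duration = D_Mac / (1 + y) = 7.57548 / 1.0465 = 7.23887 years.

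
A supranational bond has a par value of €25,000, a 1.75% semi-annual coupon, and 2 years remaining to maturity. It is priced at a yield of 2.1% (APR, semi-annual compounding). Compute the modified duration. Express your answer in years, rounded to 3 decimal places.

Periodic yield y = 0.0105. First find Macaulay duration:
  t   CF        PV=CF/(1+0.0105)^t    t·PV
  1       218.75       216.4770       216.4770
  2       218.75       214.2276       428.4552
  3       218.75       212.0016       636.0048
  4    25,218.75    24,186.7928    96,747.1714
  Σ                 24,829.4990    98,028.1083
P = 24,829.4990; Macaulay duration = 98,028.1083 / 24,829.4990 = 3.94805 half-year periods = 1.97403 years.
Modified duration = D_Mac / (1 + y) = 1.97403 / 1.0105 = 1.95351 years.

1.954 years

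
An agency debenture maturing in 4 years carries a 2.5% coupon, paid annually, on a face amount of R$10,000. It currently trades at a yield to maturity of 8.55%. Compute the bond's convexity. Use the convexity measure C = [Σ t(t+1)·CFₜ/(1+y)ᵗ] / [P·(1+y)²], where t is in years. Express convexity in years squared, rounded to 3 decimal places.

With y = 0.0855:
  t   CF        PV=CF/(1+0.0855)^t    t·PV        t(t+1)·PV
  1       250.00       230.3086       230.3086         460.6172
  2       250.00       212.1682       424.3365       1,273.0094
  3       250.00       195.4567       586.3701       2,345.4802
  4    10,250.00     7,382.5187    29,530.0747     147,650.3735
  Σ                  8,020.4522    30,771.0898     151,729.4803
P = 8,020.4522.
Convexity = Σ t(t+1)·PV / [P·(1+y)²] = 151,729.4803 / (8,020.4522 × 1.178310) = 16.05504.

16.055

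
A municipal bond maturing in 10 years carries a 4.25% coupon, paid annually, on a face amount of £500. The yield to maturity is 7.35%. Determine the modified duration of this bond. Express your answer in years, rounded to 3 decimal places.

7.546 years

Periodic yield y = 0.0735. First find Macaulay duration:
  t   CF        PV=CF/(1+0.0735)^t    t·PV
  1        21.25        19.7951        19.7951
  2        21.25        18.4397        36.8795
  3        21.25        17.1772        51.5316
  4        21.25        16.0011        64.0045
  5        21.25        14.9056        74.5279
  6        21.25        13.8850        83.3101
  7        21.25        12.9343        90.5404
  8        21.25        12.0488        96.3901
  9        21.25        11.2238       101.0143
  10      521.25       256.4635     2,564.6351
  Σ                    392.8742     3,182.6287
P = 392.8742; Macaulay duration = 3,182.6287 / 392.8742 = 8.10089 years.
Modified duration = D_Mac / (1 + y) = 8.10089 / 1.0735 = 7.54624 years.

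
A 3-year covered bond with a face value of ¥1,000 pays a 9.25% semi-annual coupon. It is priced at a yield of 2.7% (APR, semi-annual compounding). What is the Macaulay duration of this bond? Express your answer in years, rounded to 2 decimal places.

Periodic yield y = 0.0135. Discount each cash flow and weight by its period:
  t   CF        PV=CF/(1+0.0135)^t    t·PV
  1        46.25        45.6339        45.6339
  2        46.25        45.0261        90.0522
  3        46.25        44.4263       133.2790
  4        46.25        43.8346       175.3383
  5        46.25        43.2507       216.2534
  6     1,046.25       965.3681     5,792.2087
  Σ                  1,187.5397     6,452.7655
Price P = Σ PV = 1,187.5397.
Macaulay duration = Σ(t·PV) / P = 6,452.7655 / 1,187.5397 = 5.43373 half-year periods.
In years: 5.43373 / 2 = 2.71686 years.

2.72 years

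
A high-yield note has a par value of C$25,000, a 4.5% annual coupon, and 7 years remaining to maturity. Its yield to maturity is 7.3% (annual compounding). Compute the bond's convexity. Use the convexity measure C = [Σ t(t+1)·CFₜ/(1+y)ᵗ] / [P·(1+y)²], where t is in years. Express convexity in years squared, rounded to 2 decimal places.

40.19

With y = 0.073:
  t   CF        PV=CF/(1+0.073)^t    t·PV        t(t+1)·PV
  1     1,125.00     1,048.4623     1,048.4623       2,096.9245
  2     1,125.00       977.1316     1,954.2633       5,862.7899
  3     1,125.00       910.6539     2,731.9617      10,927.8469
  4     1,125.00       848.6989     3,394.7956      16,973.9778
  5     1,125.00       790.9589     3,954.7945      23,728.7668
  6     1,125.00       737.1471     4,422.8829      30,960.1803
  7    26,125.00    15,953.5833   111,675.0834     893,400.6670
  Σ                 21,266.6361   129,182.2436     983,951.1531
P = 21,266.6361.
Convexity = Σ t(t+1)·PV / [P·(1+y)²] = 983,951.1531 / (21,266.6361 × 1.151329) = 40.18605.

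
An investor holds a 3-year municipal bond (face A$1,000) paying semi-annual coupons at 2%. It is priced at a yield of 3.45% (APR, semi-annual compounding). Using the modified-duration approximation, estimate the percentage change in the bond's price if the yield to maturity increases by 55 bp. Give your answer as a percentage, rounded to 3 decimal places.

Periodic yield y = 0.01725. Modified duration first:
  t   CF        PV=CF/(1+0.01725)^t    t·PV
  1        10.00         9.8304         9.8304
  2        10.00         9.6637        19.3275
  3        10.00         9.4999        28.4996
  4        10.00         9.3388        37.3550
  5        10.00         9.1804        45.9020
  6     1,010.00       911.4969     5,468.9812
  Σ                    959.0100     5,609.8957
P = 959.0100; D_Mac = 5.84967 half-year periods = 2.92484 yrs; D_mod = 2.92484/(1+0.01725) = 2.87524 yrs.
ΔP/P ≈ -D_mod · Δy = -2.87524 × (+0.0055) = -0.015814 = -1.5814%.

-1.581%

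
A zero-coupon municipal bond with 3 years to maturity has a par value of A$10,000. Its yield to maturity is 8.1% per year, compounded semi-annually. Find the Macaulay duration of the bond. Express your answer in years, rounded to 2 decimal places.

A zero-coupon bond has a single cash flow at maturity, so its Macaulay duration equals its maturity: 3 years.
(Equivalently: 6 semi-annual periods ÷ 2 = 3 years.)

3.00 years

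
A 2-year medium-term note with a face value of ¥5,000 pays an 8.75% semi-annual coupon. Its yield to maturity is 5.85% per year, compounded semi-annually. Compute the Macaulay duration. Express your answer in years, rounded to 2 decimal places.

Periodic yield y = 0.02925. Discount each cash flow and weight by its period:
  t   CF        PV=CF/(1+0.02925)^t    t·PV
  1       218.75       212.5334       212.5334
  2       218.75       206.4935       412.9869
  3       218.75       200.6252       601.8755
  4     5,218.75     4,650.3216    18,601.2865
  Σ                  5,269.9737    19,828.6823
Price P = Σ PV = 5,269.9737.
Macaulay duration = Σ(t·PV) / P = 19,828.6823 / 5,269.9737 = 3.76258 half-year periods.
In years: 3.76258 / 2 = 1.88129 years.

1.88 years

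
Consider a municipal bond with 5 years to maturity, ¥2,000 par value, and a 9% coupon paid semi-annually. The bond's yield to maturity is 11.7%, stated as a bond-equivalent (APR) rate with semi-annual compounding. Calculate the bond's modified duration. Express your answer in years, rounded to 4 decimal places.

Periodic yield y = 0.0585. First find Macaulay duration:
  t   CF        PV=CF/(1+0.0585)^t    t·PV
  1        90.00        85.0260        85.0260
  2        90.00        80.3269       160.6537
  3        90.00        75.8874       227.6623
  4        90.00        71.6934       286.7735
  5        90.00        67.7311       338.6556
  6        90.00        63.9878       383.9269
  7        90.00        60.4514       423.1599
  8        90.00        57.1105       456.8836
  9        90.00        53.9541       485.5872
  10    2,090.00     1,183.6891    11,836.8914
  Σ                  1,799.8577    14,685.2202
P = 1,799.8577; Macaulay duration = 14,685.2202 / 1,799.8577 = 8.15910 half-year periods = 4.07955 years.
Modified duration = D_Mac / (1 + y) = 4.07955 / 1.0585 = 3.85409 years.

3.8541 years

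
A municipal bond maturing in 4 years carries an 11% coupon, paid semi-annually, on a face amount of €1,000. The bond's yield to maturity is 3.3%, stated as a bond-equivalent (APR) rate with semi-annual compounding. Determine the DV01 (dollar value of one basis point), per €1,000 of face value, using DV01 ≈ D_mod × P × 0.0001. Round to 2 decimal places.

€0.43

Periodic yield y = 0.0165.
  t   CF        PV=CF/(1+0.0165)^t    t·PV
  1        55.00        54.1072        54.1072
  2        55.00        53.2290       106.4579
  3        55.00        52.3649       157.0948
  4        55.00        51.5149       206.0597
  5        55.00        50.6787       253.3937
  6        55.00        49.8561       299.1367
  7        55.00        49.0468       343.3279
  8     1,055.00       925.5362     7,404.2894
  Σ                  1,286.3339     8,823.8672
P = 1,286.3339; D_Mac = 6.85970 half-year periods = 3.42985 yrs; D_mod = 3.37418 yrs.
DV01 ≈ 3.37418 × 1,286.3339 × 0.0001 = 0.434032.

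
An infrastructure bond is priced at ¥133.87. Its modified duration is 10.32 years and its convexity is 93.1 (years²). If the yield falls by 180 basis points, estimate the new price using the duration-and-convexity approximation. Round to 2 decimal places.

Duration effect: -D_mod·Δy = -10.32 × (-0.018) = +0.185760
Convexity effect: ½·C·(Δy)² = 0.5 × 93.1 × (-0.018)² = +0.0150822
ΔP/P ≈ +0.185760 + 0.0150822 = +0.2008422
New price ≈ 133.87 × (1 + 0.2008422) = 160.756745314.

¥160.76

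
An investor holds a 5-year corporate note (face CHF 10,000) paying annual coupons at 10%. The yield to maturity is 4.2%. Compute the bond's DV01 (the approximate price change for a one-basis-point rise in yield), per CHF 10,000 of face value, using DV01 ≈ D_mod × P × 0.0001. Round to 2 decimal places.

CHF 5.15

Periodic yield y = 0.042.
  t   CF        PV=CF/(1+0.042)^t    t·PV
  1     1,000.00       959.6929       959.6929
  2     1,000.00       921.0105     1,842.0209
  3     1,000.00       883.8872     2,651.6616
  4     1,000.00       848.2603     3,393.0411
  5    11,000.00     8,954.7629    44,773.8144
  Σ                 12,567.6137    53,620.2309
P = 12,567.6137; D_Mac = 4.26654 yrs; D_mod = 4.09457 yrs.
DV01 ≈ 4.09457 × 12,567.6137 × 0.0001 = 5.145895.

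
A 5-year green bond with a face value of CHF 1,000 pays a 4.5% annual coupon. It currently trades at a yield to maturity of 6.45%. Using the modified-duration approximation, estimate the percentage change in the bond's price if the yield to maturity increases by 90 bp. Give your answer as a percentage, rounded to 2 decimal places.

Periodic yield y = 0.0645. Modified duration first:
  t   CF        PV=CF/(1+0.0645)^t    t·PV
  1        45.00        42.2734        42.2734
  2        45.00        39.7119        79.4239
  3        45.00        37.3057       111.9172
  4        45.00        35.0453       140.1812
  5     1,045.00       764.5184     3,822.5922
  Σ                    918.8548     4,196.3878
P = 918.8548; D_Mac = 4.56698 yrs; D_mod = 4.56698/(1+0.0645) = 4.29025 yrs.
ΔP/P ≈ -D_mod · Δy = -4.29025 × (+0.009) = -0.038612 = -3.8612%.

-3.86%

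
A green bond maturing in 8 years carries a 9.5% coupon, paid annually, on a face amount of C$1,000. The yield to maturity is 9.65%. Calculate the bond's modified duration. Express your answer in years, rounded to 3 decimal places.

5.418 years

Periodic yield y = 0.0965. First find Macaulay duration:
  t   CF        PV=CF/(1+0.0965)^t    t·PV
  1        95.00        86.6393        86.6393
  2        95.00        79.0144       158.0288
  3        95.00        72.0606       216.1817
  4        95.00        65.7187       262.8749
  5        95.00        59.9350       299.6749
  6        95.00        54.6603       327.9616
  7        95.00        49.8498       348.9484
  8     1,095.00       524.0166     4,192.1327
  Σ                    991.8946     5,892.4423
P = 991.8946; Macaulay duration = 5,892.4423 / 991.8946 = 5.94059 years.
Modified duration = D_Mac / (1 + y) = 5.94059 / 1.0965 = 5.41778 years.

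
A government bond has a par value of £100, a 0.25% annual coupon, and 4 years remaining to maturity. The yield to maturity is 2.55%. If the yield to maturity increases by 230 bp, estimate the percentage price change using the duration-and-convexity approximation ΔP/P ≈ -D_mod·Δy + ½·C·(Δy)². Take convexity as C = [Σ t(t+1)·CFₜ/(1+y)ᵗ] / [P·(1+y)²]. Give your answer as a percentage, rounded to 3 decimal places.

With y = 0.0255:
  t   CF        PV=CF/(1+0.0255)^t    t·PV        t(t+1)·PV
  1         0.25         0.2438         0.2438           0.4876
  2         0.25         0.2377         0.4754           1.4263
  3         0.25         0.2318         0.6954           2.7817
  4       100.25        90.6446       362.5782       1,812.8911
  Σ                     91.3579       363.9929       1,817.5867
P = 91.3579; D_Mac = 3.98425 yrs; D_mod = 3.88518 yrs; C = 18.91811.
Duration effect: -3.88518 × (+0.023) = -0.089359
Convexity effect: 0.5 × 18.91811 × (0.023)² = +0.0050038
ΔP/P ≈ -0.089359 + 0.0050038 = -0.084355 = -8.4355%.

-8.436%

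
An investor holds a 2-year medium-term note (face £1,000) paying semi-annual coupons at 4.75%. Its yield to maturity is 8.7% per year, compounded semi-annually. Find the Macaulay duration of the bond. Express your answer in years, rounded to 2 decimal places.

1.93 years

Periodic yield y = 0.0435. Discount each cash flow and weight by its period:
  t   CF        PV=CF/(1+0.0435)^t    t·PV
  1        23.75        22.7599        22.7599
  2        23.75        21.8112        43.6223
  3        23.75        20.9019        62.7058
  4     1,023.75       863.4240     3,453.6959
  Σ                    928.8970     3,582.7839
Price P = Σ PV = 928.8970.
Macaulay duration = Σ(t·PV) / P = 3,582.7839 / 928.8970 = 3.85703 half-year periods.
In years: 3.85703 / 2 = 1.92852 years.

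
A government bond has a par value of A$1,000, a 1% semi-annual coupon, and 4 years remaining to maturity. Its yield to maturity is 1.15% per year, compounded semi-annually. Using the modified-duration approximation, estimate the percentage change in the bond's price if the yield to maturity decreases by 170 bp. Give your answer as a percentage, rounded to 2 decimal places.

Periodic yield y = 0.00575. Modified duration first:
  t   CF        PV=CF/(1+0.00575)^t    t·PV
  1         5.00         4.9714         4.9714
  2         5.00         4.9430         9.8860
  3         5.00         4.9147        14.7442
  4         5.00         4.8866        19.5465
  5         5.00         4.8587        24.2935
  6         5.00         4.8309        28.9855
  7         5.00         4.8033        33.6231
  8     1,005.00       959.9436     7,679.5491
  Σ                    994.1523     7,815.5993
P = 994.1523; D_Mac = 7.86157 half-year periods = 3.93079 yrs; D_mod = 3.93079/(1+0.00575) = 3.90831 yrs.
ΔP/P ≈ -D_mod · Δy = -3.90831 × (-0.017) = +0.066441 = +6.6441%.

+6.64%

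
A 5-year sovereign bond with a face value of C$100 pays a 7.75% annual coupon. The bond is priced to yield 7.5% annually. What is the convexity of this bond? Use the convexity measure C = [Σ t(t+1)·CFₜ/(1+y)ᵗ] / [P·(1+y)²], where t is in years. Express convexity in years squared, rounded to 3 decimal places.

With y = 0.075:
  t   CF        PV=CF/(1+0.075)^t    t·PV        t(t+1)·PV
  1         7.75         7.2093         7.2093          14.4186
  2         7.75         6.7063        13.4127          40.2380
  3         7.75         6.2384        18.7153          74.8613
  4         7.75         5.8032        23.2128         116.0641
  5       107.75        75.0542       375.2710       2,251.6258
  Σ                    101.0115       437.8211       2,497.2078
P = 101.0115.
Convexity = Σ t(t+1)·PV / [P·(1+y)²] = 2,497.2078 / (101.0115 × 1.155625) = 21.39277.

21.393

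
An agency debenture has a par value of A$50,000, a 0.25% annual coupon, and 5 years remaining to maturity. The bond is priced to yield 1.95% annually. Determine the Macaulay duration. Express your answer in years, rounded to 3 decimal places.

Periodic yield y = 0.0195. Discount each cash flow and weight by its year:
  t   CF        PV=CF/(1+0.0195)^t    t·PV
  1       125.00       122.6091       122.6091
  2       125.00       120.2640       240.5279
  3       125.00       117.9637       353.8910
  4       125.00       115.7074       462.8296
  5    50,125.00    45,511.1946   227,555.9729
  Σ                 45,987.7388   228,735.8306
Price P = Σ PV = 45,987.7388.
Macaulay duration = Σ(t·PV) / P = 228,735.8306 / 45,987.7388 = 4.97384 years.

4.974 years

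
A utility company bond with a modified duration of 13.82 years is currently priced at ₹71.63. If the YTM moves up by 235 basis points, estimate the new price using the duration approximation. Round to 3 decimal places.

₹48.367

Duration approximation: ΔP/P ≈ -D_mod · Δy = -13.82 × (+0.0235) = -0.324770.
New price ≈ 71.63 × (1 - 0.324770) = 48.3667249.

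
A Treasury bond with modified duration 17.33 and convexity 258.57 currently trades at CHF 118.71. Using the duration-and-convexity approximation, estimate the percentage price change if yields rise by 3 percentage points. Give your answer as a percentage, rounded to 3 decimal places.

-40.354%

Duration effect: -D_mod·Δy = -17.33 × (+0.03) = -0.519900
Convexity effect: ½·C·(Δy)² = 0.5 × 258.57 × (0.03)² = +0.1163565
ΔP/P ≈ -0.519900 + 0.1163565 = -0.4035435
= -40.35435%.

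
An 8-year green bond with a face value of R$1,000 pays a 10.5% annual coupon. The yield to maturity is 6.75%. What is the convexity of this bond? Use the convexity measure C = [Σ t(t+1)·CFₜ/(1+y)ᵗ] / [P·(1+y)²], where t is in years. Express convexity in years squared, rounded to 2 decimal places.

With y = 0.0675:
  t   CF        PV=CF/(1+0.0675)^t    t·PV        t(t+1)·PV
  1       105.00        98.3607        98.3607         196.7213
  2       105.00        92.1411       184.2823         552.8468
  3       105.00        86.3149       258.9446       1,035.7785
  4       105.00        80.8570       323.4281       1,617.1405
  5       105.00        75.7443       378.7214       2,272.3286
  6       105.00        70.9548       425.7290       2,980.1031
  7       105.00        66.4682       465.2776       3,722.2209
  8     1,105.00       655.2684     5,242.1470      47,179.3230
  Σ                  1,226.1094     7,376.8907      59,556.4627
P = 1,226.1094.
Convexity = Σ t(t+1)·PV / [P·(1+y)²] = 59,556.4627 / (1,226.1094 × 1.139556) = 42.62495.

42.62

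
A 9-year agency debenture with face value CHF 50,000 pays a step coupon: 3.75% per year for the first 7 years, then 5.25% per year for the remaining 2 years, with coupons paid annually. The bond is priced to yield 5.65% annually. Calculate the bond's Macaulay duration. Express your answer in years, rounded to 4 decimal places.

Periodic yield y = 0.0565. Discount each cash flow and weight by its year:
  t   CF        PV=CF/(1+0.0565)^t    t·PV
  1     1,875.00     1,774.7279     1,774.7279
  2     1,875.00     1,679.8181     3,359.6363
  3     1,875.00     1,589.9841     4,769.9522
  4     1,875.00     1,504.9541     6,019.8166
  5     1,875.00     1,424.4715     7,122.3575
  6     1,875.00     1,348.2930     8,089.7577
  7     1,875.00     1,276.1883     8,933.3182
  8     2,625.00     1,691.1156    13,528.9248
  9    52,625.00    32,089.7694   288,807.9247
  Σ                 44,379.3220   342,406.4158
Price P = Σ PV = 44,379.3220.
Macaulay duration = Σ(t·PV) / P = 342,406.4158 / 44,379.3220 = 7.71545 years.

7.7154 years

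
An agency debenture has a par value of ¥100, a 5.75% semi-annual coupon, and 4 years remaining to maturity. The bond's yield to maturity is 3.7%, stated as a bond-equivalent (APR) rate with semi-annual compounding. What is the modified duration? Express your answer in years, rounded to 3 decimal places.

Periodic yield y = 0.0185. First find Macaulay duration:
  t   CF        PV=CF/(1+0.0185)^t    t·PV
  1        2.875         2.8228         2.8228
  2        2.875         2.7715         5.5430
  3        2.875         2.7212         8.1635
  4        2.875         2.6717        10.6869
  5        2.875         2.6232        13.1160
  6        2.875         2.5756        15.4534
  7        2.875         2.5288        17.7014
  8      102.875        88.8427       710.7413
  Σ                    107.5574       784.2284
P = 107.5574; Macaulay duration = 784.2284 / 107.5574 = 7.29125 half-year periods = 3.64563 years.
Modified duration = D_Mac / (1 + y) = 3.64563 / 1.0185 = 3.57941 years.

3.579 years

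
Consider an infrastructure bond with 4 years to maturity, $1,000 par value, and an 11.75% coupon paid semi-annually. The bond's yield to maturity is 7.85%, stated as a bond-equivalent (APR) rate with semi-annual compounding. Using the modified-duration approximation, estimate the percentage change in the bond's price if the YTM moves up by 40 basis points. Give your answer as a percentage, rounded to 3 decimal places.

Periodic yield y = 0.03925. Modified duration first:
  t   CF        PV=CF/(1+0.03925)^t    t·PV
  1        58.75        56.5312        56.5312
  2        58.75        54.3961       108.7922
  3        58.75        52.3417       157.0251
  4        58.75        50.3649       201.4595
  5        58.75        48.4627       242.3136
  6        58.75        46.6324       279.7943
  7        58.75        44.8712       314.0984
  8     1,058.75       778.0960     6,224.7676
  Σ                  1,131.6961     7,584.7818
P = 1,131.6961; D_Mac = 6.70214 half-year periods = 3.35107 yrs; D_mod = 3.35107/(1+0.03925) = 3.22451 yrs.
ΔP/P ≈ -D_mod · Δy = -3.22451 × (+0.004) = -0.012898 = -1.2898%.

-1.290%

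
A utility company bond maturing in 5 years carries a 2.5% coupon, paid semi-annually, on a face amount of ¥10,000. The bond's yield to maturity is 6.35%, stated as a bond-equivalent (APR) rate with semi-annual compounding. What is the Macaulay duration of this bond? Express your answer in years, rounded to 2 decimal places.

4.70 years

Periodic yield y = 0.03175. Discount each cash flow and weight by its period:
  t   CF        PV=CF/(1+0.03175)^t    t·PV
  1       125.00       121.1534       121.1534
  2       125.00       117.4251       234.8503
  3       125.00       113.8116       341.4348
  4       125.00       110.3093       441.2372
  5       125.00       106.9148       534.5738
  6       125.00       103.6247       621.7480
  7       125.00       100.4358       703.0508
  8       125.00        97.3451       778.7610
  9       125.00        94.3495       849.1457
  10   10,125.00     7,407.1349    74,071.3494
  Σ                  8,372.5042    78,697.3043
Price P = Σ PV = 8,372.5042.
Macaulay duration = Σ(t·PV) / P = 78,697.3043 / 8,372.5042 = 9.39949 half-year periods.
In years: 9.39949 / 2 = 4.69975 years.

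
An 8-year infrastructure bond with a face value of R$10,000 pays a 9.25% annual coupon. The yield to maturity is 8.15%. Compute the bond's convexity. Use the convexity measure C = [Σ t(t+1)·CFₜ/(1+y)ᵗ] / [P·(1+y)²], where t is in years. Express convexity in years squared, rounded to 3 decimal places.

41.990

With y = 0.0815:
  t   CF        PV=CF/(1+0.0815)^t    t·PV        t(t+1)·PV
  1       925.00       855.2936       855.2936       1,710.5871
  2       925.00       790.8401     1,581.6802       4,745.0406
  3       925.00       731.2437     2,193.7312       8,774.9249
  4       925.00       676.1385     2,704.5538      13,522.7691
  5       925.00       625.1858     3,125.9291      18,755.5744
  6       925.00       578.0729     3,468.4372      24,279.0607
  7       925.00       534.5103     3,741.5720      29,932.5760
  8    10,925.00     5,837.2629    46,698.1034     420,282.9306
  Σ                 10,628.5478    64,369.3005     522,003.4634
P = 10,628.5478.
Convexity = Σ t(t+1)·PV / [P·(1+y)²] = 522,003.4634 / (10,628.5478 × 1.169642) = 41.99005.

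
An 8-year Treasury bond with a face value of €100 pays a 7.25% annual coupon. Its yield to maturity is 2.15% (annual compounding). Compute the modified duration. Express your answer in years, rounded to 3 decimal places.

6.471 years

Periodic yield y = 0.0215. First find Macaulay duration:
  t   CF        PV=CF/(1+0.0215)^t    t·PV
  1         7.25         7.0974         7.0974
  2         7.25         6.9480        13.8960
  3         7.25         6.8018        20.4054
  4         7.25         6.6586        26.6345
  5         7.25         6.5185        32.5924
  6         7.25         6.3813        38.2877
  7         7.25         6.2470        43.7288
  8       107.25        90.4670       723.7362
  Σ                    137.1196       906.3784
P = 137.1196; Macaulay duration = 906.3784 / 137.1196 = 6.61013 years.
Modified duration = D_Mac / (1 + y) = 6.61013 / 1.0215 = 6.47100 years.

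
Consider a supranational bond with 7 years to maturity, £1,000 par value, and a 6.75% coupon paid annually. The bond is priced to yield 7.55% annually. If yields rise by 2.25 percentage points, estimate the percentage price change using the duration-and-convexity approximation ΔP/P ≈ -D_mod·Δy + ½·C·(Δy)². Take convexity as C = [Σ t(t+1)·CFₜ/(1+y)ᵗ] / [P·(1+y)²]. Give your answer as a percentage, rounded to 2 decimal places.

With y = 0.0755:
  t   CF        PV=CF/(1+0.0755)^t    t·PV        t(t+1)·PV
  1        67.50        62.7615        62.7615         125.5230
  2        67.50        58.3557       116.7113         350.1339
  3        67.50        54.2591       162.7773         651.1091
  4        67.50        50.4501       201.8004       1,009.0022
  5        67.50        46.9085       234.5426       1,407.2555
  6        67.50        43.6155       261.6933       1,831.8528
  7     1,067.50       641.3498     4,489.4488      35,915.5902
  Σ                    957.7002     5,529.7351      41,290.4668
P = 957.7002; D_Mac = 5.77397 yrs; D_mod = 5.36864 yrs; C = 37.27343.
Duration effect: -5.36864 × (+0.0225) = -0.120794
Convexity effect: 0.5 × 37.27343 × (0.0225)² = +0.0094348
ΔP/P ≈ -0.120794 + 0.0094348 = -0.111360 = -11.1360%.

-11.14%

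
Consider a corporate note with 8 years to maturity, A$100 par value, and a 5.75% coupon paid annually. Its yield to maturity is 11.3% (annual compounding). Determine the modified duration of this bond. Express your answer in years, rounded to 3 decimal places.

Periodic yield y = 0.113. First find Macaulay duration:
  t   CF        PV=CF/(1+0.113)^t    t·PV
  1         5.75         5.1662         5.1662
  2         5.75         4.6417         9.2834
  3         5.75         4.1704        12.5113
  4         5.75         3.7470        14.9881
  5         5.75         3.3666        16.8330
  6         5.75         3.0248        18.1488
  7         5.75         2.7177        19.0239
  8       105.75        44.9075       359.2602
  Σ                     71.7420       455.2150
P = 71.7420; Macaulay duration = 455.2150 / 71.7420 = 6.34516 years.
Modified duration = D_Mac / (1 + y) = 6.34516 / 1.113 = 5.70096 years.

5.701 years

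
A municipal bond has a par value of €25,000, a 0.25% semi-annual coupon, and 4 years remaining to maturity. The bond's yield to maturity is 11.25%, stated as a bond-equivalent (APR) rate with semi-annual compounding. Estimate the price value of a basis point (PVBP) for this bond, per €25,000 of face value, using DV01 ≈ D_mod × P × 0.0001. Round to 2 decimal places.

Periodic yield y = 0.05625.
  t   CF        PV=CF/(1+0.05625)^t    t·PV
  1        31.25        29.5858        29.5858
  2        31.25        28.0102        56.0204
  3        31.25        26.5186        79.5557
  4        31.25        25.1063       100.4253
  5        31.25        23.7693       118.8465
  6        31.25        22.5035       135.0209
  7        31.25        21.3051       149.1355
  8    25,031.25    16,156.5550   129,252.4396
  Σ                 16,333.3537   129,921.0297
P = 16,333.3537; D_Mac = 7.95434 half-year periods = 3.97717 yrs; D_mod = 3.76537 yrs.
DV01 ≈ 3.76537 × 16,333.3537 × 0.0001 = 6.150108.

€6.15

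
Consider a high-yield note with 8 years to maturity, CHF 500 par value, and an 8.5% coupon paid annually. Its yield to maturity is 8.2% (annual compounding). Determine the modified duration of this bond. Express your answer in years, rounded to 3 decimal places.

Periodic yield y = 0.082. First find Macaulay duration:
  t   CF        PV=CF/(1+0.082)^t    t·PV
  1        42.50        39.2791        39.2791
  2        42.50        36.3023        72.6046
  3        42.50        33.5511       100.6534
  4        42.50        31.0084       124.0338
  5        42.50        28.6584       143.2922
  6        42.50        26.4865       158.9193
  7        42.50        24.4792       171.3547
  8       542.50       288.7897     2,310.3174
  Σ                    508.5549     3,120.4545
P = 508.5549; Macaulay duration = 3,120.4545 / 508.5549 = 6.13592 years.
Modified duration = D_Mac / (1 + y) = 6.13592 / 1.082 = 5.67091 years.

5.671 years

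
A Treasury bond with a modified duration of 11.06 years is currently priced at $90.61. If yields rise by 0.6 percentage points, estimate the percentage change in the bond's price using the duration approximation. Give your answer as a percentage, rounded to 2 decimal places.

-6.64%

Duration approximation: ΔP/P ≈ -D_mod · Δy = -11.06 × (+0.006) = -0.066360.
As a percentage: -6.6360%.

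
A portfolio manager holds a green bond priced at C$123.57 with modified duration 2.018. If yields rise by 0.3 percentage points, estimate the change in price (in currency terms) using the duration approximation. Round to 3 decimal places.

-C$0.748

Duration approximation: ΔP/P ≈ -D_mod · Δy = -2.018 × (+0.003) = -0.006054.
ΔP ≈ 123.57 × (-0.006054) = -0.74809278.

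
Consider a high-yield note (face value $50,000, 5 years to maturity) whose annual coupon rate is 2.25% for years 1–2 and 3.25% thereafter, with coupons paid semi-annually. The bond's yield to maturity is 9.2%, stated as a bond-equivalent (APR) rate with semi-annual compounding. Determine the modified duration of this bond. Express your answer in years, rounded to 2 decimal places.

4.47 years

Periodic yield y = 0.046. First find Macaulay duration:
  t   CF        PV=CF/(1+0.046)^t    t·PV
  1       562.50       537.7629       537.7629
  2       562.50       514.1137     1,028.2274
  3       562.50       491.5045     1,474.5134
  4       562.50       469.8896     1,879.5582
  5       812.50       648.8808     3,244.4042
  6       812.50       620.3450     3,722.0698
  7       812.50       593.0640     4,151.4481
  8       812.50       566.9828     4,535.8625
  9       812.50       542.0486     4,878.4372
  10   50,812.50    32,408.1110   324,081.1100
  Σ                 37,392.7028   349,533.3937
P = 37,392.7028; Macaulay duration = 349,533.3937 / 37,392.7028 = 9.34764 half-year periods = 4.67382 years.
Modified duration = D_Mac / (1 + y) = 4.67382 / 1.046 = 4.46828 years.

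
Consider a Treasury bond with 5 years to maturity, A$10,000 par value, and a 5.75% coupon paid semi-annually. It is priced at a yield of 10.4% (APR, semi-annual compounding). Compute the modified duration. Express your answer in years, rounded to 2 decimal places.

4.13 years

Periodic yield y = 0.052. First find Macaulay duration:
  t   CF        PV=CF/(1+0.052)^t    t·PV
  1       287.50       273.2890       273.2890
  2       287.50       259.7804       519.5608
  3       287.50       246.9395       740.8186
  4       287.50       234.7334       938.9336
  5       287.50       223.1306     1,115.6530
  6       287.50       212.1013     1,272.6080
  7       287.50       201.6172     1,411.3207
  8       287.50       191.6514     1,533.2110
  9       287.50       182.1781     1,639.6030
  10   10,287.50     6,196.5856    61,965.8555
  Σ                  8,222.0065    71,410.8532
P = 8,222.0065; Macaulay duration = 71,410.8532 / 8,222.0065 = 8.68533 half-year periods = 4.34267 years.
Modified duration = D_Mac / (1 + y) = 4.34267 / 1.052 = 4.12801 years.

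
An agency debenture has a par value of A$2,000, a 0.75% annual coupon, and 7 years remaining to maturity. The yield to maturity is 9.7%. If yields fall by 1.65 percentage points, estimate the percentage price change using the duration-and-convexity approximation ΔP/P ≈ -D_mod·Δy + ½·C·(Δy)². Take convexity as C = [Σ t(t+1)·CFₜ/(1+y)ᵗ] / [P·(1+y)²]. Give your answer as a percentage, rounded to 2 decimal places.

With y = 0.097:
  t   CF        PV=CF/(1+0.097)^t    t·PV        t(t+1)·PV
  1        15.00        13.6737        13.6737          27.3473
  2        15.00        12.4646        24.9292          74.7875
  3        15.00        11.3624        34.0873         136.3492
  4        15.00        10.3577        41.4309         207.1547
  5        15.00         9.4419        47.2094         283.2562
  6        15.00         8.6070        51.6420         361.4937
  7     2,015.00     1,053.9710     7,377.7969      59,022.3755
  Σ                  1,119.8783     7,590.7693      60,112.7641
P = 1,119.8783; D_Mac = 6.77821 yrs; D_mod = 6.17886 yrs; C = 44.60491.
Duration effect: -6.17886 × (-0.0165) = +0.101951
Convexity effect: 0.5 × 44.60491 × (-0.0165)² = +0.0060718
ΔP/P ≈ +0.101951 + 0.0060718 = +0.108023 = +10.8023%.

+10.80%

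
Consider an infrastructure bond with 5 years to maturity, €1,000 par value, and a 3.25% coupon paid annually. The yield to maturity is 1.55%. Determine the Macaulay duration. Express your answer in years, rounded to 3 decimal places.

Periodic yield y = 0.0155. Discount each cash flow and weight by its year:
  t   CF        PV=CF/(1+0.0155)^t    t·PV
  1        32.50        32.0039        32.0039
  2        32.50        31.5154        63.0309
  3        32.50        31.0344        93.1032
  4        32.50        30.5607       122.2429
  5     1,032.50       956.0716     4,780.3580
  Σ                  1,081.1861     5,090.7390
Price P = Σ PV = 1,081.1861.
Macaulay duration = Σ(t·PV) / P = 5,090.7390 / 1,081.1861 = 4.70848 years.

4.708 years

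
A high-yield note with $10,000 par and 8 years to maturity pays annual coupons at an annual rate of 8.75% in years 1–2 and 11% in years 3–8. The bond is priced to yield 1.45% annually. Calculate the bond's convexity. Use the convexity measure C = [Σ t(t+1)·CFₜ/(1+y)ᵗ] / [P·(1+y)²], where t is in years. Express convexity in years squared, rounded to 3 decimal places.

With y = 0.0145:
  t   CF        PV=CF/(1+0.0145)^t    t·PV        t(t+1)·PV
  1       875.00       862.4938       862.4938       1,724.9877
  2       875.00       850.1664     1,700.3329       5,100.9986
  3     1,100.00     1,053.5048     3,160.5145      12,642.0580
  4     1,100.00     1,038.4473     4,153.7894      20,768.9469
  5     1,100.00     1,023.6051     5,118.0253      30,708.1521
  6     1,100.00     1,008.9749     6,053.8496      42,376.9472
  7     1,100.00       994.5539     6,961.8773      55,695.0185
  8    11,100.00     9,892.5116    79,140.0927     712,260.8346
  Σ                 16,724.2579   107,150.9756     881,277.9435
P = 16,724.2579.
Convexity = Σ t(t+1)·PV / [P·(1+y)²] = 881,277.9435 / (16,724.2579 × 1.029210) = 51.19905.

51.199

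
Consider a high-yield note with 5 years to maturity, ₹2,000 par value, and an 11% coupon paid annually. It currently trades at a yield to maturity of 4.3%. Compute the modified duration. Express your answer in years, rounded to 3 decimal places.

Periodic yield y = 0.043. First find Macaulay duration:
  t   CF        PV=CF/(1+0.043)^t    t·PV
  1       220.00       210.9300       210.9300
  2       220.00       202.2339       404.4679
  3       220.00       193.8964       581.6892
  4       220.00       185.9026       743.6104
  5     2,220.00     1,798.5869     8,992.9346
  Σ                  2,591.5499    10,933.6321
P = 2,591.5499; Macaulay duration = 10,933.6321 / 2,591.5499 = 4.21895 years.
Modified duration = D_Mac / (1 + y) = 4.21895 / 1.043 = 4.04502 years.

4.045 years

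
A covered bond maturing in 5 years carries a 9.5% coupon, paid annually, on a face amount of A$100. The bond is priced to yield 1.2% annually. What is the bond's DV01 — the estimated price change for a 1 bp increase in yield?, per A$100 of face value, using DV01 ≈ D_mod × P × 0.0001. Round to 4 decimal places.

A$0.0600

Periodic yield y = 0.012.
  t   CF        PV=CF/(1+0.012)^t    t·PV
  1         9.50         9.3874         9.3874
  2         9.50         9.2760        18.5521
  3         9.50         9.1660        27.4981
  4         9.50         9.0574        36.2294
  5       109.50       103.1601       515.8003
  Σ                    140.0468       607.4673
P = 140.0468; D_Mac = 4.33760 yrs; D_mod = 4.28617 yrs.
DV01 ≈ 4.28617 × 140.0468 × 0.0001 = 0.060026.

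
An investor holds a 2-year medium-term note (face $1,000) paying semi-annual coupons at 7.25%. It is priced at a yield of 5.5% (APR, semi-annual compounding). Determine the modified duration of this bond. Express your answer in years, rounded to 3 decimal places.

1.848 years

Periodic yield y = 0.0275. First find Macaulay duration:
  t   CF        PV=CF/(1+0.0275)^t    t·PV
  1        36.25        35.2798        35.2798
  2        36.25        34.3356        68.6712
  3        36.25        33.4166       100.2499
  4     1,036.25       929.6880     3,718.7520
  Σ                  1,032.7200     3,922.9528
P = 1,032.7200; Macaulay duration = 3,922.9528 / 1,032.7200 = 3.79866 half-year periods = 1.89933 years.
Modified duration = D_Mac / (1 + y) = 1.89933 / 1.0275 = 1.84850 years.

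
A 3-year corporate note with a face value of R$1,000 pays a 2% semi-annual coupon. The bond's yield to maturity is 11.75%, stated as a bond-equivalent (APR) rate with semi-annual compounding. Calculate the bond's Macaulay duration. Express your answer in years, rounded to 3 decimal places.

2.913 years

Periodic yield y = 0.05875. Discount each cash flow and weight by its period:
  t   CF        PV=CF/(1+0.05875)^t    t·PV
  1        10.00         9.4451         9.4451
  2        10.00         8.9210        17.8420
  3        10.00         8.4260        25.2779
  4        10.00         7.9584        31.8336
  5        10.00         7.5168        37.5840
  6     1,010.00       717.0688     4,302.4129
  Σ                    759.3361     4,424.3955
Price P = Σ PV = 759.3361.
Macaulay duration = Σ(t·PV) / P = 4,424.3955 / 759.3361 = 5.82666 half-year periods.
In years: 5.82666 / 2 = 2.91333 years.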